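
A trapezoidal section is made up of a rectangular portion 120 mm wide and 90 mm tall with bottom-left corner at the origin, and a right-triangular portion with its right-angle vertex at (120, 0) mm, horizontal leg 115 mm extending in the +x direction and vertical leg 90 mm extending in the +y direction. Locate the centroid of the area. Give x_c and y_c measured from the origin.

rectangular portion: A = 120 × 90 = 10800.00, centroid at (60.00, 45.00).
triangular portion: A = ½·115·90 = 5175.00, centroid at (158.33, 30.00).
ΣA = 15975.00 mm²
ΣAx_c = (10800.00)(60.00) + (5175.00)(158.33) = 1467375.00 mm³
ΣAy_c = (10800.00)(45.00) + (5175.00)(30.00) = 641250.00 mm³
x_c = 1467375.00 / 15975.00 = 91.85 mm
y_c = 641250.00 / 15975.00 = 40.14 mm

x_c = 91.85 mm, y_c = 40.14 mm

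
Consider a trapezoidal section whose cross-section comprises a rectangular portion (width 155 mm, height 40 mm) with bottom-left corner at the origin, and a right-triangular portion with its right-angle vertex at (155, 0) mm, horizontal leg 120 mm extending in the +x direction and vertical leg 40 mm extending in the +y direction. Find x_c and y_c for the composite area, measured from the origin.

rectangular portion: A = 155 × 40 = 6200.00, centroid at (77.50, 20.00).
triangular portion: A = ½·120·40 = 2400.00, centroid at (195.00, 13.33).
ΣA = 8600.00 mm²
ΣAx_c = (6200.00)(77.50) + (2400.00)(195.00) = 948500.00 mm³
ΣAy_c = (6200.00)(20.00) + (2400.00)(13.33) = 156000.00 mm³
x_c = 948500.00 / 8600.00 = 110.29 mm
y_c = 156000.00 / 8600.00 = 18.14 mm

x_c = 110.29 mm, y_c = 18.14 mm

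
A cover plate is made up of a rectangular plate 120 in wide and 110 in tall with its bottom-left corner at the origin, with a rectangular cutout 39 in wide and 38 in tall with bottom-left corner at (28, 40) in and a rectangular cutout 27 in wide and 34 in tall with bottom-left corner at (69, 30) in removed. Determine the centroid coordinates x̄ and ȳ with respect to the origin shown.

x̄ = 59.80 in, ȳ = 55.13 in

Part | A | x̄ᵢ | ȳᵢ | A·x̄ᵢ | A·ȳᵢ
plate | 13200.00 | 60.00 | 55.00 | 792000.00 | 726000.00
hole 1 | -1482.00 | 47.50 | 59.00 | -70395.00 | -87438.00
hole 2 | -918.00 | 82.50 | 47.00 | -75735.00 | -43146.00
Σ | 10800.00 |  |  | 645870.00 | 595416.00
x̄ = 645870.00 / 10800.00 = 59.80 in
ȳ = 595416.00 / 10800.00 = 55.13 in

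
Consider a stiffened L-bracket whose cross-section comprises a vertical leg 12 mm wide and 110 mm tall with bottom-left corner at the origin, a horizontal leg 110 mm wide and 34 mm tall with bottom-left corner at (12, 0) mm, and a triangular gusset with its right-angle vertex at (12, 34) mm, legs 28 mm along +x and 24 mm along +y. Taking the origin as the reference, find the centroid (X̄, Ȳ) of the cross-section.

X̄ = 49.23 mm, Ȳ = 27.85 mm

Part | A | x̄ᵢ | ȳᵢ | A·x̄ᵢ | A·ȳᵢ
vertical leg | 1320.00 | 6.00 | 55.00 | 7920.00 | 72600.00
horizontal leg | 3740.00 | 67.00 | 17.00 | 250580.00 | 63580.00
gusset | 336.00 | 21.33 | 42.00 | 7168.00 | 14112.00
Σ | 5396.00 |  |  | 265668.00 | 150292.00
X̄ = 265668.00 / 5396.00 = 49.23 mm
Ȳ = 150292.00 / 5396.00 = 27.85 mm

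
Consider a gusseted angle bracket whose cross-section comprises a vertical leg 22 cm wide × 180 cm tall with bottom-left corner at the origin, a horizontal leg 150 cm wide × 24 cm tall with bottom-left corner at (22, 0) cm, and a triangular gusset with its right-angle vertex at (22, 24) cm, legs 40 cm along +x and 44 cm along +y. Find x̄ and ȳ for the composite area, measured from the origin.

vertical leg: A = 22 × 180 = 3960.00, centroid at (11.00, 90.00).
horizontal leg: A = 150 × 24 = 3600.00, centroid at (97.00, 12.00).
gusset: A = ½·40·44 = 880.00, centroid at (35.33, 38.67).
ΣA = 8440.00 cm², ΣAx̄ = 423853.33 cm³, ΣAȳ = 433626.67 cm³.
x̄ = 423853.33/8440.00 = 50.22 cm; ȳ = 433626.67/8440.00 = 51.38 cm.

x̄ = 50.22 cm, ȳ = 51.38 cm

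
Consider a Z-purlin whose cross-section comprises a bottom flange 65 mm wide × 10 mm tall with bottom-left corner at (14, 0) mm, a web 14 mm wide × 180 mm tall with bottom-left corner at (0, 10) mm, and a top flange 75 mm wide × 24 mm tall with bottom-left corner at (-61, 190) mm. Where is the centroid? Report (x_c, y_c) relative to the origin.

Part | A | x̄ᵢ | ȳᵢ | A·x̄ᵢ | A·ȳᵢ
bottom flange | 650.00 | 46.50 | 5.00 | 30225.00 | 3250.00
web | 2520.00 | 7.00 | 100.00 | 17640.00 | 252000.00
top flange | 1800.00 | -23.50 | 202.00 | -42300.00 | 363600.00
Σ | 4970.00 |  |  | 5565.00 | 618850.00
x_c = 5565.00 / 4970.00 = 1.12 mm
y_c = 618850.00 / 4970.00 = 124.52 mm

x_c = 1.12 mm, y_c = 124.52 mm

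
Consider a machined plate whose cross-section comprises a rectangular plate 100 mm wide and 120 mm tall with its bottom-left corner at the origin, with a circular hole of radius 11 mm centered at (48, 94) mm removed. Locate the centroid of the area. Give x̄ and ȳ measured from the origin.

x̄ = 50.07 mm, ȳ = 58.89 mm

Part | A | x̄ᵢ | ȳᵢ | A·x̄ᵢ | A·ȳᵢ
plate | 12000.00 | 50.00 | 60.00 | 600000.00 | 720000.00
hole | -380.13 | 48.00 | 94.00 | -18246.37 | -35732.47
Σ | 11619.87 |  |  | 581753.63 | 684267.53
x̄ = 581753.63 / 11619.87 = 50.07 mm
ȳ = 684267.53 / 11619.87 = 58.89 mm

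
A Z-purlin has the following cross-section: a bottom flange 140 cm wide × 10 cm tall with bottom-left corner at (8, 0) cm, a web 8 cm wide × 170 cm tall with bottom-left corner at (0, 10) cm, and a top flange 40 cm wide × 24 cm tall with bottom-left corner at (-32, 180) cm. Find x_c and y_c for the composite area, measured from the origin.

x_c = 27.72 cm, y_c = 86.16 cm

bottom flange: A = 140 × 10 = 1400.00, centroid at (78.00, 5.00).
web: A = 8 × 170 = 1360.00, centroid at (4.00, 95.00).
top flange: A = 40 × 24 = 960.00, centroid at (-12.00, 192.00).
ΣA = 3720.00 cm²
ΣAx_c = (1400.00)(78.00) + (1360.00)(4.00) + (960.00)(-12.00) = 103120.00 cm³
ΣAy_c = (1400.00)(5.00) + (1360.00)(95.00) + (960.00)(192.00) = 320520.00 cm³
x_c = 103120.00 / 3720.00 = 27.72 cm
y_c = 320520.00 / 3720.00 = 86.16 cm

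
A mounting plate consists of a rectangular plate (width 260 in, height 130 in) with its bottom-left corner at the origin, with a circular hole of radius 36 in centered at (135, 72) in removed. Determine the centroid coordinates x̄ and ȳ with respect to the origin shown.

Part | A | x̄ᵢ | ȳᵢ | A·x̄ᵢ | A·ȳᵢ
plate | 33800.00 | 130.00 | 65.00 | 4394000.00 | 2197000.00
hole | -4071.50 | 135.00 | 72.00 | -549653.05 | -293148.29
Σ | 29728.50 |  |  | 3844346.95 | 1903851.71
x̄ = 3844346.95 / 29728.50 = 129.32 in
ȳ = 1903851.71 / 29728.50 = 64.04 in

x̄ = 129.32 in, ȳ = 64.04 in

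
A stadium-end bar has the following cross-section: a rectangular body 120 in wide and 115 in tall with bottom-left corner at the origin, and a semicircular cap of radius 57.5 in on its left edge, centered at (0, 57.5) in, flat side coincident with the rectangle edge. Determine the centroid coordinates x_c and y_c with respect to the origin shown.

Part | A | x̄ᵢ | ȳᵢ | A·x̄ᵢ | A·ȳᵢ
rectangular body | 13800.00 | 60.00 | 57.50 | 828000.00 | 793500.00
semicircular end | 5193.45 | -24.40 | 57.50 | -126739.58 | 298623.11
Σ | 18993.45 |  |  | 701260.42 | 1092123.11
x_c = 701260.42 / 18993.45 = 36.92 in
y_c = 1092123.11 / 18993.45 = 57.50 in

x_c = 36.92 in, y_c = 57.50 in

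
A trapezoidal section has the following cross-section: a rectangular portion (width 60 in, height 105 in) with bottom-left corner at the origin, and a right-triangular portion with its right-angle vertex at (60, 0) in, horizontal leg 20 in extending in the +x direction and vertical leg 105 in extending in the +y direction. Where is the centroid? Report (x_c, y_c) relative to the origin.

x_c = 35.24 in, y_c = 50.00 in

Part | A | x̄ᵢ | ȳᵢ | A·x̄ᵢ | A·ȳᵢ
rectangular portion | 6300.00 | 30.00 | 52.50 | 189000.00 | 330750.00
triangular portion | 1050.00 | 66.67 | 35.00 | 70000.00 | 36750.00
Σ | 7350.00 |  |  | 259000.00 | 367500.00
x_c = 259000.00 / 7350.00 = 35.24 in
y_c = 367500.00 / 7350.00 = 50.00 in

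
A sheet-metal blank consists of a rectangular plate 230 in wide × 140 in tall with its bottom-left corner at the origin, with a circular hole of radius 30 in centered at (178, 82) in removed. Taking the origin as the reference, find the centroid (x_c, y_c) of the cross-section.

plate: A = 230 × 140 = 32200.00, centroid at (115.00, 70.00).
hole: A = −π·30² = -2827.43, centroid at (178.00, 82.00).
ΣA = 29372.57 in²
ΣAx_c = (32200.00)(115.00) + (-2827.43)(178.00) = 3199716.86 in³
ΣAy_c = (32200.00)(70.00) + (-2827.43)(82.00) = 2022150.46 in³
x_c = 3199716.86 / 29372.57 = 108.94 in
y_c = 2022150.46 / 29372.57 = 68.84 in

x_c = 108.94 in, y_c = 68.84 in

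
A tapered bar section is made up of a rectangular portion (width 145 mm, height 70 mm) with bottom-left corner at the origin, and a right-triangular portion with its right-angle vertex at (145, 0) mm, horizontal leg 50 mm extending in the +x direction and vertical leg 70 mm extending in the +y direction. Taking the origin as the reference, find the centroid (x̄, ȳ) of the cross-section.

x̄ = 85.61 mm, ȳ = 33.28 mm

Part | A | x̄ᵢ | ȳᵢ | A·x̄ᵢ | A·ȳᵢ
rectangular portion | 10150.00 | 72.50 | 35.00 | 735875.00 | 355250.00
triangular portion | 1750.00 | 161.67 | 23.33 | 282916.67 | 40833.33
Σ | 11900.00 |  |  | 1018791.67 | 396083.33
x̄ = 1018791.67 / 11900.00 = 85.61 mm
ȳ = 396083.33 / 11900.00 = 33.28 mm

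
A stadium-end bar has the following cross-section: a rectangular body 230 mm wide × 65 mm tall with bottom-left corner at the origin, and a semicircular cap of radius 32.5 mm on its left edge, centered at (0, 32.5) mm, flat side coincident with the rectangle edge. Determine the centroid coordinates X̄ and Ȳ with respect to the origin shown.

Part | A | x̄ᵢ | ȳᵢ | A·x̄ᵢ | A·ȳᵢ
rectangular body | 14950.00 | 115.00 | 32.50 | 1719250.00 | 485875.00
semicircular end | 1659.15 | -13.79 | 32.50 | -22885.42 | 53922.49
Σ | 16609.15 |  |  | 1696364.58 | 539797.49
X̄ = 1696364.58 / 16609.15 = 102.13 mm
Ȳ = 539797.49 / 16609.15 = 32.50 mm

X̄ = 102.13 mm, Ȳ = 32.50 mm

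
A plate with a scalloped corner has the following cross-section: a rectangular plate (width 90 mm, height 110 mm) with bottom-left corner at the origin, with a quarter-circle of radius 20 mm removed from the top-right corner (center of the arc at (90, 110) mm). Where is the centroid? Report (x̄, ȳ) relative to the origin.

x̄ = 43.80 mm, ȳ = 53.48 mm

Part | A | x̄ᵢ | ȳᵢ | A·x̄ᵢ | A·ȳᵢ
plate | 9900.00 | 45.00 | 55.00 | 445500.00 | 544500.00
removed quarter-circle | -314.16 | 81.51 | 101.51 | -25607.67 | -31890.85
Σ | 9585.84 |  |  | 419892.33 | 512609.15
x̄ = 419892.33 / 9585.84 = 43.80 mm
ȳ = 512609.15 / 9585.84 = 53.48 mm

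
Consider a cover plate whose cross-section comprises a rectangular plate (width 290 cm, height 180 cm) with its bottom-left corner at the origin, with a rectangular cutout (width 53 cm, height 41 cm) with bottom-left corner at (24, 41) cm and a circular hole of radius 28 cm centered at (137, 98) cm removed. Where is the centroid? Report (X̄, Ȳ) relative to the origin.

X̄ = 149.73 cm, Ȳ = 90.89 cm

plate: A = 290 × 180 = 52200.00, centroid at (145.00, 90.00).
hole 1: A = −(53 × 41) = -2173.00, centroid at (50.50, 61.50).
hole 2: A = −π·28² = -2463.01, centroid at (137.00, 98.00).
ΣA = 47563.99 cm², ΣAX̄ = 7121831.32 cm³, ΣAȲ = 4322985.65 cm³.
X̄ = 7121831.32/47563.99 = 149.73 cm; Ȳ = 4322985.65/47563.99 = 90.89 cm.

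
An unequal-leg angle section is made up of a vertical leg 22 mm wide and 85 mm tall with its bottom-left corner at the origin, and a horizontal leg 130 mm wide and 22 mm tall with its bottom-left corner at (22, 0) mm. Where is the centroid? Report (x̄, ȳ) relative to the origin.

x̄ = 56.95 mm, ȳ = 23.45 mm

vertical leg: A = 22 × 85 = 1870.00, centroid at (11.00, 42.50).
horizontal leg: A = 130 × 22 = 2860.00, centroid at (87.00, 11.00).
ΣA = 4730.00 mm²
ΣAx̄ = (1870.00)(11.00) + (2860.00)(87.00) = 269390.00 mm³
ΣAȳ = (1870.00)(42.50) + (2860.00)(11.00) = 110935.00 mm³
x̄ = 269390.00 / 4730.00 = 56.95 mm
ȳ = 110935.00 / 4730.00 = 23.45 mm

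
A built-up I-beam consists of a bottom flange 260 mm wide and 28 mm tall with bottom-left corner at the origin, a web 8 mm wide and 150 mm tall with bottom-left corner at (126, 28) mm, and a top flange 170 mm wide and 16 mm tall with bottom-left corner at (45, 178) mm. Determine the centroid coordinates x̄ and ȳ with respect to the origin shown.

bottom flange: A = 260 × 28 = 7280.00, centroid at (130.00, 14.00).
web: A = 8 × 150 = 1200.00, centroid at (130.00, 103.00).
top flange: A = 170 × 16 = 2720.00, centroid at (130.00, 186.00).
ΣA = 11200.00 mm², ΣAx̄ = 1456000.00 mm³, ΣAȳ = 731440.00 mm³.
x̄ = 1456000.00/11200.00 = 130.00 mm; ȳ = 731440.00/11200.00 = 65.31 mm.

x̄ = 130.00 mm, ȳ = 65.31 mm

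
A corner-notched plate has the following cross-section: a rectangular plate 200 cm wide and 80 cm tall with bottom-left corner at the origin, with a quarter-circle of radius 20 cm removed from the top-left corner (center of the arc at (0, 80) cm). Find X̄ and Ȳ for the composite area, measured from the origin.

X̄ = 101.83 cm, Ȳ = 39.37 cm

plate: A = 200 × 80 = 16000.00, centroid at (100.00, 40.00).
removed quarter-circle: A = −¼π·20² = -314.16, centroid at (8.49, 71.51).
ΣA = 15685.84 cm², ΣAX̄ = 1597333.33 cm³, ΣAȲ = 617533.93 cm³.
X̄ = 1597333.33/15685.84 = 101.83 cm; Ȳ = 617533.93/15685.84 = 39.37 cm.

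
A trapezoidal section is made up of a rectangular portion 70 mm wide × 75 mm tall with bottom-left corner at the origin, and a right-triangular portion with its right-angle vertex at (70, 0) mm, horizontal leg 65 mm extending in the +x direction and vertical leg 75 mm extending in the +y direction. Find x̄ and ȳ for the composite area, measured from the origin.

Part | A | x̄ᵢ | ȳᵢ | A·x̄ᵢ | A·ȳᵢ
rectangular portion | 5250.00 | 35.00 | 37.50 | 183750.00 | 196875.00
triangular portion | 2437.50 | 91.67 | 25.00 | 223437.50 | 60937.50
Σ | 7687.50 |  |  | 407187.50 | 257812.50
x̄ = 407187.50 / 7687.50 = 52.97 mm
ȳ = 257812.50 / 7687.50 = 33.54 mm

x̄ = 52.97 mm, ȳ = 33.54 mm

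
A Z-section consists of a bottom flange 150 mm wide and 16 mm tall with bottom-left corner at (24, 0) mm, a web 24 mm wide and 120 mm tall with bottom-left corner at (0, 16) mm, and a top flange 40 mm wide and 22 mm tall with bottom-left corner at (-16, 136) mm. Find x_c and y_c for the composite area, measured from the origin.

bottom flange: A = 150 × 16 = 2400.00, centroid at (99.00, 8.00).
web: A = 24 × 120 = 2880.00, centroid at (12.00, 76.00).
top flange: A = 40 × 22 = 880.00, centroid at (4.00, 147.00).
ΣA = 6160.00 mm²
ΣAx_c = (2400.00)(99.00) + (2880.00)(12.00) + (880.00)(4.00) = 275680.00 mm³
ΣAy_c = (2400.00)(8.00) + (2880.00)(76.00) + (880.00)(147.00) = 367440.00 mm³
x_c = 275680.00 / 6160.00 = 44.75 mm
y_c = 367440.00 / 6160.00 = 59.65 mm

x_c = 44.75 mm, y_c = 59.65 mm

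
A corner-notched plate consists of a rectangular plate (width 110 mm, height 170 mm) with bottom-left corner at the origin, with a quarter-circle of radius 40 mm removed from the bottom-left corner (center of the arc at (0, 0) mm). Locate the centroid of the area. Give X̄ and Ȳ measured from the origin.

plate: A = 110 × 170 = 18700.00, centroid at (55.00, 85.00).
removed quarter-circle: A = −¼π·40² = -1256.64, centroid at (16.98, 16.98).
ΣA = 17443.36 mm²
ΣAX̄ = (18700.00)(55.00) + (-1256.64)(16.98) = 1007166.67 mm³
ΣAȲ = (18700.00)(85.00) + (-1256.64)(16.98) = 1568166.67 mm³
X̄ = 1007166.67 / 17443.36 = 57.74 mm
Ȳ = 1568166.67 / 17443.36 = 89.90 mm

X̄ = 57.74 mm, Ȳ = 89.90 mm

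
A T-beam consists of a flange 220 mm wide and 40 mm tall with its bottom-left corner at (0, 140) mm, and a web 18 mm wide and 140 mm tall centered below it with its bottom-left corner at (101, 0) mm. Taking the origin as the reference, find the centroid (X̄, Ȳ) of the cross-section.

web: A = 18 × 140 = 2520.00, centroid at (110.00, 70.00).
flange: A = 220 × 40 = 8800.00, centroid at (110.00, 160.00).
ΣA = 11320.00 mm²
ΣAX̄ = (2520.00)(110.00) + (8800.00)(110.00) = 1245200.00 mm³
ΣAȲ = (2520.00)(70.00) + (8800.00)(160.00) = 1584400.00 mm³
X̄ = 1245200.00 / 11320.00 = 110.00 mm
Ȳ = 1584400.00 / 11320.00 = 139.96 mm

X̄ = 110.00 mm, Ȳ = 139.96 mm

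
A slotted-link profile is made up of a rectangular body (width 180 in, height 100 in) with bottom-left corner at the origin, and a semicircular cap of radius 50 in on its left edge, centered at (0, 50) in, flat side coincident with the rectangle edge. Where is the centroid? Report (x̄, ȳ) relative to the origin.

x̄ = 70.08 in, ȳ = 50.00 in

rectangular body: A = 180 × 100 = 18000.00, centroid at (90.00, 50.00).
semicircular end: A = ½π·50² = 3926.99, centroid at (-21.22, 50.00).
ΣA = 21926.99 in²
ΣAx̄ = (18000.00)(90.00) + (3926.99)(-21.22) = 1536666.67 in³
ΣAȳ = (18000.00)(50.00) + (3926.99)(50.00) = 1096349.54 in³
x̄ = 1536666.67 / 21926.99 = 70.08 in
ȳ = 1096349.54 / 21926.99 = 50.00 in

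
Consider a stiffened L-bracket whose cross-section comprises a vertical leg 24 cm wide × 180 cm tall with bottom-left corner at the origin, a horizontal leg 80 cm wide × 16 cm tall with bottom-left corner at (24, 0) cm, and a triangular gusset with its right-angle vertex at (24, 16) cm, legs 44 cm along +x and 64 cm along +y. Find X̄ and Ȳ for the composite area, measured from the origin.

vertical leg: A = 24 × 180 = 4320.00, centroid at (12.00, 90.00).
horizontal leg: A = 80 × 16 = 1280.00, centroid at (64.00, 8.00).
gusset: A = ½·44·64 = 1408.00, centroid at (38.67, 37.33).
ΣA = 7008.00 cm²
ΣAX̄ = (4320.00)(12.00) + (1280.00)(64.00) + (1408.00)(38.67) = 188202.67 cm³
ΣAȲ = (4320.00)(90.00) + (1280.00)(8.00) + (1408.00)(37.33) = 451605.33 cm³
X̄ = 188202.67 / 7008.00 = 26.86 cm
Ȳ = 451605.33 / 7008.00 = 64.44 cm

X̄ = 26.86 cm, Ȳ = 64.44 cm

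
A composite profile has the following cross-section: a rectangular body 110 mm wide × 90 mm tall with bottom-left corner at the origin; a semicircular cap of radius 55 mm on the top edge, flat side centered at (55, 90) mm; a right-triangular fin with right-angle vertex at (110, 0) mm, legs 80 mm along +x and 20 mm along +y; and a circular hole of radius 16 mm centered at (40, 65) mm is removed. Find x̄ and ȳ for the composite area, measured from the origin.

Part | A | x̄ᵢ | ȳᵢ | A·x̄ᵢ | A·ȳᵢ
rectangular body | 9900.00 | 55.00 | 45.00 | 544500.00 | 445500.00
semicircular top | 4751.66 | 55.00 | 113.34 | 261341.24 | 538565.97
triangular fin | 800.00 | 136.67 | 6.67 | 109333.33 | 5333.33
hole | -804.25 | 40.00 | 65.00 | -32169.91 | -52276.10
Σ | 14647.41 |  |  | 883004.66 | 937123.20
x̄ = 883004.66 / 14647.41 = 60.28 mm
ȳ = 937123.20 / 14647.41 = 63.98 mm

x̄ = 60.28 mm, ȳ = 63.98 mm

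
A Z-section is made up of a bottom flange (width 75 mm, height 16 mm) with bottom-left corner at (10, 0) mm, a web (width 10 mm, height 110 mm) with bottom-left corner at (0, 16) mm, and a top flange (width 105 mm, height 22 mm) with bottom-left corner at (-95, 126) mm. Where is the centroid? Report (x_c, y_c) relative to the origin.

x_c = -7.74 mm, y_c = 87.67 mm

Part | A | x̄ᵢ | ȳᵢ | A·x̄ᵢ | A·ȳᵢ
bottom flange | 1200.00 | 47.50 | 8.00 | 57000.00 | 9600.00
web | 1100.00 | 5.00 | 71.00 | 5500.00 | 78100.00
top flange | 2310.00 | -42.50 | 137.00 | -98175.00 | 316470.00
Σ | 4610.00 |  |  | -35675.00 | 404170.00
x_c = -35675.00 / 4610.00 = -7.74 mm
y_c = 404170.00 / 4610.00 = 87.67 mm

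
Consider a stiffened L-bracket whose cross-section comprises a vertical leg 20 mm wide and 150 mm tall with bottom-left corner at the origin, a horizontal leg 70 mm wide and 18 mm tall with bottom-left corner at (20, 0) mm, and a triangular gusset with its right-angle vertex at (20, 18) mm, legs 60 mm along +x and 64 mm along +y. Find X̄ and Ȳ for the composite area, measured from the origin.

X̄ = 28.50 mm, Ȳ = 50.46 mm

vertical leg: A = 20 × 150 = 3000.00, centroid at (10.00, 75.00).
horizontal leg: A = 70 × 18 = 1260.00, centroid at (55.00, 9.00).
gusset: A = ½·60·64 = 1920.00, centroid at (40.00, 39.33).
ΣA = 6180.00 mm²
ΣAX̄ = (3000.00)(10.00) + (1260.00)(55.00) + (1920.00)(40.00) = 176100.00 mm³
ΣAȲ = (3000.00)(75.00) + (1260.00)(9.00) + (1920.00)(39.33) = 311860.00 mm³
X̄ = 176100.00 / 6180.00 = 28.50 mm
Ȳ = 311860.00 / 6180.00 = 50.46 mm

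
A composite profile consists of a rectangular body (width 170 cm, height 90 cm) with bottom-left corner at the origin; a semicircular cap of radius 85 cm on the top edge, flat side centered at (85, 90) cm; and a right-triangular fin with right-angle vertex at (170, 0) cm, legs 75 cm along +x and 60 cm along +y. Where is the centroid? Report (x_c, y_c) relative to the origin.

Part | A | x̄ᵢ | ȳᵢ | A·x̄ᵢ | A·ȳᵢ
rectangular body | 15300.00 | 85.00 | 45.00 | 1300500.00 | 688500.00
semicircular top | 11349.00 | 85.00 | 126.08 | 964665.29 | 1430826.98
triangular fin | 2250.00 | 195.00 | 20.00 | 438750.00 | 45000.00
Σ | 28899.00 |  |  | 2703915.29 | 2164326.98
x_c = 2703915.29 / 28899.00 = 93.56 cm
y_c = 2164326.98 / 28899.00 = 74.89 cm

x_c = 93.56 cm, y_c = 74.89 cm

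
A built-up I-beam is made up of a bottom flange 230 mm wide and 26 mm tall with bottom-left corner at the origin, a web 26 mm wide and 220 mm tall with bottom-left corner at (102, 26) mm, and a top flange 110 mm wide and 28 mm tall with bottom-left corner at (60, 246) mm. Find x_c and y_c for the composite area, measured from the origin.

bottom flange: A = 230 × 26 = 5980.00, centroid at (115.00, 13.00).
web: A = 26 × 220 = 5720.00, centroid at (115.00, 136.00).
top flange: A = 110 × 28 = 3080.00, centroid at (115.00, 260.00).
ΣA = 14780.00 mm²
ΣAx_c = (5980.00)(115.00) + (5720.00)(115.00) + (3080.00)(115.00) = 1699700.00 mm³
ΣAy_c = (5980.00)(13.00) + (5720.00)(136.00) + (3080.00)(260.00) = 1656460.00 mm³
x_c = 1699700.00 / 14780.00 = 115.00 mm
y_c = 1656460.00 / 14780.00 = 112.07 mm

x_c = 115.00 mm, y_c = 112.07 mm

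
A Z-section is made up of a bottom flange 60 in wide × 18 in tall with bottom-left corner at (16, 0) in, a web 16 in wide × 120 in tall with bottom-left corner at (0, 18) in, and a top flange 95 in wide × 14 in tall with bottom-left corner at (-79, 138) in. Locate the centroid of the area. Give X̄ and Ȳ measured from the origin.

Part | A | x̄ᵢ | ȳᵢ | A·x̄ᵢ | A·ȳᵢ
bottom flange | 1080.00 | 46.00 | 9.00 | 49680.00 | 9720.00
web | 1920.00 | 8.00 | 78.00 | 15360.00 | 149760.00
top flange | 1330.00 | -31.50 | 145.00 | -41895.00 | 192850.00
Σ | 4330.00 |  |  | 23145.00 | 352330.00
X̄ = 23145.00 / 4330.00 = 5.35 in
Ȳ = 352330.00 / 4330.00 = 81.37 in

X̄ = 5.35 in, Ȳ = 81.37 in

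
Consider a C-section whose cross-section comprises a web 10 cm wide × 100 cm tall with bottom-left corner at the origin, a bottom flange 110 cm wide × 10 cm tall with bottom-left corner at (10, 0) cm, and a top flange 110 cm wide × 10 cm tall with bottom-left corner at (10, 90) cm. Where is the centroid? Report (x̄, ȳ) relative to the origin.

Part | A | x̄ᵢ | ȳᵢ | A·x̄ᵢ | A·ȳᵢ
web | 1000.00 | 5.00 | 50.00 | 5000.00 | 50000.00
bottom flange | 1100.00 | 65.00 | 5.00 | 71500.00 | 5500.00
top flange | 1100.00 | 65.00 | 95.00 | 71500.00 | 104500.00
Σ | 3200.00 |  |  | 148000.00 | 160000.00
x̄ = 148000.00 / 3200.00 = 46.25 cm
ȳ = 160000.00 / 3200.00 = 50.00 cm

x̄ = 46.25 cm, ȳ = 50.00 cm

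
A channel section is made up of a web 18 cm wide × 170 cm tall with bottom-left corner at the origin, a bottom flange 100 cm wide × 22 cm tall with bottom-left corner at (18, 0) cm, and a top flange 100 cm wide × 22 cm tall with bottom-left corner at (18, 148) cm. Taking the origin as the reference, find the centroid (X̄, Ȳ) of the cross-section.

X̄ = 43.80 cm, Ȳ = 85.00 cm

web: A = 18 × 170 = 3060.00, centroid at (9.00, 85.00).
bottom flange: A = 100 × 22 = 2200.00, centroid at (68.00, 11.00).
top flange: A = 100 × 22 = 2200.00, centroid at (68.00, 159.00).
ΣA = 7460.00 cm², ΣAX̄ = 326740.00 cm³, ΣAȲ = 634100.00 cm³.
X̄ = 326740.00/7460.00 = 43.80 cm; Ȳ = 634100.00/7460.00 = 85.00 cm.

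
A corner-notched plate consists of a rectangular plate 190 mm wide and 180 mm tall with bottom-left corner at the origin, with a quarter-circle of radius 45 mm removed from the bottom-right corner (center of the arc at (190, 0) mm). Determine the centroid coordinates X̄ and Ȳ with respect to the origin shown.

plate: A = 190 × 180 = 34200.00, centroid at (95.00, 90.00).
removed quarter-circle: A = −¼π·45² = -1590.43, centroid at (170.90, 19.10).
ΣA = 32609.57 mm², ΣAX̄ = 2977193.06 mm³, ΣAȲ = 3047625.00 mm³.
X̄ = 2977193.06/32609.57 = 91.30 mm; Ȳ = 3047625.00/32609.57 = 93.46 mm.

X̄ = 91.30 mm, Ȳ = 93.46 mm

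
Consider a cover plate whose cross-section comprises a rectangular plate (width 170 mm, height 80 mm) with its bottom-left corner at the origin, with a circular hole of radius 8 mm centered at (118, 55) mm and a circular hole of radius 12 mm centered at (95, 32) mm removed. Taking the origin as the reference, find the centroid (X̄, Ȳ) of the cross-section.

X̄ = 84.14 mm, Ȳ = 40.05 mm

Part | A | x̄ᵢ | ȳᵢ | A·x̄ᵢ | A·ȳᵢ
plate | 13600.00 | 85.00 | 40.00 | 1156000.00 | 544000.00
hole 1 | -201.06 | 118.00 | 55.00 | -23725.31 | -11058.41
hole 2 | -452.39 | 95.00 | 32.00 | -42976.99 | -14476.46
Σ | 12946.55 |  |  | 1089297.70 | 518465.13
X̄ = 1089297.70 / 12946.55 = 84.14 mm
Ȳ = 518465.13 / 12946.55 = 40.05 mm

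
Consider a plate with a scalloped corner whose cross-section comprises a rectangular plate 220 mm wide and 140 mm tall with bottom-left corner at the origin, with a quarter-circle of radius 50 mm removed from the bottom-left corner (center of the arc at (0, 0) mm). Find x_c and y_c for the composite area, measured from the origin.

x_c = 116.05 mm, y_c = 73.32 mm

plate: A = 220 × 140 = 30800.00, centroid at (110.00, 70.00).
removed quarter-circle: A = −¼π·50² = -1963.50, centroid at (21.22, 21.22).
ΣA = 28836.50 mm²
ΣAx_c = (30800.00)(110.00) + (-1963.50)(21.22) = 3346333.33 mm³
ΣAy_c = (30800.00)(70.00) + (-1963.50)(21.22) = 2114333.33 mm³
x_c = 3346333.33 / 28836.50 = 116.05 mm
y_c = 2114333.33 / 28836.50 = 73.32 mm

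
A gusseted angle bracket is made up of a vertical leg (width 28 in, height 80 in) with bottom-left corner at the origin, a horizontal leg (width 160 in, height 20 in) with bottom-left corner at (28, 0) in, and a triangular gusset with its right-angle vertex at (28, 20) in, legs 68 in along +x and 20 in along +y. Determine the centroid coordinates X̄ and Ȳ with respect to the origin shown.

X̄ = 67.22 in, Ȳ = 22.83 in

vertical leg: A = 28 × 80 = 2240.00, centroid at (14.00, 40.00).
horizontal leg: A = 160 × 20 = 3200.00, centroid at (108.00, 10.00).
gusset: A = ½·68·20 = 680.00, centroid at (50.67, 26.67).
ΣA = 6120.00 in²
ΣAX̄ = (2240.00)(14.00) + (3200.00)(108.00) + (680.00)(50.67) = 411413.33 in³
ΣAȲ = (2240.00)(40.00) + (3200.00)(10.00) + (680.00)(26.67) = 139733.33 in³
X̄ = 411413.33 / 6120.00 = 67.22 in
Ȳ = 139733.33 / 6120.00 = 22.83 in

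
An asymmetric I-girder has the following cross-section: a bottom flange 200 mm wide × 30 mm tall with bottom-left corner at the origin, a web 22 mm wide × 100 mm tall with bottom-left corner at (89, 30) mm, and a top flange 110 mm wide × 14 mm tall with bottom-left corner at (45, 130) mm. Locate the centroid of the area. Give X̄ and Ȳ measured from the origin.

X̄ = 100.00 mm, Ȳ = 48.97 mm

bottom flange: A = 200 × 30 = 6000.00, centroid at (100.00, 15.00).
web: A = 22 × 100 = 2200.00, centroid at (100.00, 80.00).
top flange: A = 110 × 14 = 1540.00, centroid at (100.00, 137.00).
ΣA = 9740.00 mm², ΣAX̄ = 974000.00 mm³, ΣAȲ = 476980.00 mm³.
X̄ = 974000.00/9740.00 = 100.00 mm; Ȳ = 476980.00/9740.00 = 48.97 mm.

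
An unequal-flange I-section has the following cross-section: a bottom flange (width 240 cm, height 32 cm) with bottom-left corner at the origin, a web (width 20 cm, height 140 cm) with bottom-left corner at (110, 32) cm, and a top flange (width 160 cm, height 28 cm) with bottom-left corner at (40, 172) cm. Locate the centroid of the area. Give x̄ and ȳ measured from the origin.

Part | A | x̄ᵢ | ȳᵢ | A·x̄ᵢ | A·ȳᵢ
bottom flange | 7680.00 | 120.00 | 16.00 | 921600.00 | 122880.00
web | 2800.00 | 120.00 | 102.00 | 336000.00 | 285600.00
top flange | 4480.00 | 120.00 | 186.00 | 537600.00 | 833280.00
Σ | 14960.00 |  |  | 1795200.00 | 1241760.00
x̄ = 1795200.00 / 14960.00 = 120.00 cm
ȳ = 1241760.00 / 14960.00 = 83.01 cm

x̄ = 120.00 cm, ȳ = 83.01 cm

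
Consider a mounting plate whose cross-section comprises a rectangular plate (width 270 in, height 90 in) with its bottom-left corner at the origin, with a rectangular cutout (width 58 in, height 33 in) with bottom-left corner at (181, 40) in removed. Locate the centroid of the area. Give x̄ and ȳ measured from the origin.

x̄ = 128.59 in, ȳ = 44.02 in

plate: A = 270 × 90 = 24300.00, centroid at (135.00, 45.00).
hole: A = −(58 × 33) = -1914.00, centroid at (210.00, 56.50).
ΣA = 22386.00 in², ΣAx̄ = 2878560.00 in³, ΣAȳ = 985359.00 in³.
x̄ = 2878560.00/22386.00 = 128.59 in; ȳ = 985359.00/22386.00 = 44.02 in.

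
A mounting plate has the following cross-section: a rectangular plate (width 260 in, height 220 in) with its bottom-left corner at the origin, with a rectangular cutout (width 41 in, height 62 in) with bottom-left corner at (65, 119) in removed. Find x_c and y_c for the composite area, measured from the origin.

x_c = 132.07 in, y_c = 108.14 in

plate: A = 260 × 220 = 57200.00, centroid at (130.00, 110.00).
hole: A = −(41 × 62) = -2542.00, centroid at (85.50, 150.00).
ΣA = 54658.00 in², ΣAx_c = 7218659.00 in³, ΣAy_c = 5910700.00 in³.
x_c = 7218659.00/54658.00 = 132.07 in; y_c = 5910700.00/54658.00 = 108.14 in.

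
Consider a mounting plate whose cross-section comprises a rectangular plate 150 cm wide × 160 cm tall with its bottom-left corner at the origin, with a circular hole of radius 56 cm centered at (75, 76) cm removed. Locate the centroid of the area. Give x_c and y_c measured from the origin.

plate: A = 150 × 160 = 24000.00, centroid at (75.00, 80.00).
hole: A = −π·56² = -9852.03, centroid at (75.00, 76.00).
ΣA = 14147.97 cm²
ΣAx_c = (24000.00)(75.00) + (-9852.03)(75.00) = 1061097.41 cm³
ΣAy_c = (24000.00)(80.00) + (-9852.03)(76.00) = 1171245.37 cm³
x_c = 1061097.41 / 14147.97 = 75.00 cm
y_c = 1171245.37 / 14147.97 = 82.79 cm

x_c = 75.00 cm, y_c = 82.79 cm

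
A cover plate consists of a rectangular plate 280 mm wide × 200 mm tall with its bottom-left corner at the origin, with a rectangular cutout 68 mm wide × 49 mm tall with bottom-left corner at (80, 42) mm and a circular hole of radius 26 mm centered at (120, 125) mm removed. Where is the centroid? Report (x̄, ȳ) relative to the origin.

Part | A | x̄ᵢ | ȳᵢ | A·x̄ᵢ | A·ȳᵢ
plate | 56000.00 | 140.00 | 100.00 | 7840000.00 | 5600000.00
hole 1 | -3332.00 | 114.00 | 66.50 | -379848.00 | -221578.00
hole 2 | -2123.72 | 120.00 | 125.00 | -254846.00 | -265464.58
Σ | 50544.28 |  |  | 7205306.00 | 5112957.42
x̄ = 7205306.00 / 50544.28 = 142.55 mm
ȳ = 5112957.42 / 50544.28 = 101.16 mm

x̄ = 142.55 mm, ȳ = 101.16 mm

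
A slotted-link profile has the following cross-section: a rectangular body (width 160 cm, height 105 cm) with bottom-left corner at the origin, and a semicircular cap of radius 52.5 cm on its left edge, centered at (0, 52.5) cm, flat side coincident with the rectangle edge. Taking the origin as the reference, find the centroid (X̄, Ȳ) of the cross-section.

X̄ = 59.04 cm, Ȳ = 52.50 cm

Part | A | x̄ᵢ | ȳᵢ | A·x̄ᵢ | A·ȳᵢ
rectangular body | 16800.00 | 80.00 | 52.50 | 1344000.00 | 882000.00
semicircular end | 4329.51 | -22.28 | 52.50 | -96468.75 | 227299.14
Σ | 21129.51 |  |  | 1247531.25 | 1109299.14
X̄ = 1247531.25 / 21129.51 = 59.04 cm
Ȳ = 1109299.14 / 21129.51 = 52.50 cm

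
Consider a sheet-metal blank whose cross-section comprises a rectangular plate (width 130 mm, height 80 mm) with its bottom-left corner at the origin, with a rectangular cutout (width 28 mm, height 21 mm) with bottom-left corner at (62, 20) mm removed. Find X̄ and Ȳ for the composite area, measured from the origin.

plate: A = 130 × 80 = 10400.00, centroid at (65.00, 40.00).
hole: A = −(28 × 21) = -588.00, centroid at (76.00, 30.50).
ΣA = 9812.00 mm², ΣAX̄ = 631312.00 mm³, ΣAȲ = 398066.00 mm³.
X̄ = 631312.00/9812.00 = 64.34 mm; Ȳ = 398066.00/9812.00 = 40.57 mm.

X̄ = 64.34 mm, Ȳ = 40.57 mm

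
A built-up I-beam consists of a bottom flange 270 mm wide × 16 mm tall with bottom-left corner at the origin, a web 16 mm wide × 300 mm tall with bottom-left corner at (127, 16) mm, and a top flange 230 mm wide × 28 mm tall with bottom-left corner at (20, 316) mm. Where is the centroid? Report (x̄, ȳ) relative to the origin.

x̄ = 135.00 mm, ȳ = 190.01 mm

bottom flange: A = 270 × 16 = 4320.00, centroid at (135.00, 8.00).
web: A = 16 × 300 = 4800.00, centroid at (135.00, 166.00).
top flange: A = 230 × 28 = 6440.00, centroid at (135.00, 330.00).
ΣA = 15560.00 mm²
ΣAx̄ = (4320.00)(135.00) + (4800.00)(135.00) + (6440.00)(135.00) = 2100600.00 mm³
ΣAȳ = (4320.00)(8.00) + (4800.00)(166.00) + (6440.00)(330.00) = 2956560.00 mm³
x̄ = 2100600.00 / 15560.00 = 135.00 mm
ȳ = 2956560.00 / 15560.00 = 190.01 mm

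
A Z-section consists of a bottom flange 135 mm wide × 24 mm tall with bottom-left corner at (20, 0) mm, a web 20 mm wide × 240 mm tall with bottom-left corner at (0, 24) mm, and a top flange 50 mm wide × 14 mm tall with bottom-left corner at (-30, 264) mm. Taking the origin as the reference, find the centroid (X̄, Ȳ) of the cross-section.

X̄ = 37.53 mm, Ȳ = 105.24 mm

bottom flange: A = 135 × 24 = 3240.00, centroid at (87.50, 12.00).
web: A = 20 × 240 = 4800.00, centroid at (10.00, 144.00).
top flange: A = 50 × 14 = 700.00, centroid at (-5.00, 271.00).
ΣA = 8740.00 mm², ΣAX̄ = 328000.00 mm³, ΣAȲ = 919780.00 mm³.
X̄ = 328000.00/8740.00 = 37.53 mm; Ȳ = 919780.00/8740.00 = 105.24 mm.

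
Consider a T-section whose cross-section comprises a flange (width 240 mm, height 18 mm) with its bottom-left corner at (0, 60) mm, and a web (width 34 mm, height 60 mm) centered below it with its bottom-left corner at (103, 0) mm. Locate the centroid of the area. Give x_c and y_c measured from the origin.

web: A = 34 × 60 = 2040.00, centroid at (120.00, 30.00).
flange: A = 240 × 18 = 4320.00, centroid at (120.00, 69.00).
ΣA = 6360.00 mm²
ΣAx_c = (2040.00)(120.00) + (4320.00)(120.00) = 763200.00 mm³
ΣAy_c = (2040.00)(30.00) + (4320.00)(69.00) = 359280.00 mm³
x_c = 763200.00 / 6360.00 = 120.00 mm
y_c = 359280.00 / 6360.00 = 56.49 mm

x_c = 120.00 mm, y_c = 56.49 mm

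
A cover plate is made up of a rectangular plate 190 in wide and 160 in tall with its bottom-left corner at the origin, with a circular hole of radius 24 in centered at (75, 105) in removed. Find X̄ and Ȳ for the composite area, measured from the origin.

Part | A | x̄ᵢ | ȳᵢ | A·x̄ᵢ | A·ȳᵢ
plate | 30400.00 | 95.00 | 80.00 | 2888000.00 | 2432000.00
hole | -1809.56 | 75.00 | 105.00 | -135716.80 | -190003.52
Σ | 28590.44 |  |  | 2752283.20 | 2241996.48
X̄ = 2752283.20 / 28590.44 = 96.27 in
Ȳ = 2241996.48 / 28590.44 = 78.42 in

X̄ = 96.27 in, Ȳ = 78.42 in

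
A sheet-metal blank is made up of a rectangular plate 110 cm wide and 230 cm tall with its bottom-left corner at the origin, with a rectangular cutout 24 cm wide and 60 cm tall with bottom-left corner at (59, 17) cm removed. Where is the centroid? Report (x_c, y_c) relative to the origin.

plate: A = 110 × 230 = 25300.00, centroid at (55.00, 115.00).
hole: A = −(24 × 60) = -1440.00, centroid at (71.00, 47.00).
ΣA = 23860.00 cm²
ΣAx_c = (25300.00)(55.00) + (-1440.00)(71.00) = 1289260.00 cm³
ΣAy_c = (25300.00)(115.00) + (-1440.00)(47.00) = 2841820.00 cm³
x_c = 1289260.00 / 23860.00 = 54.03 cm
y_c = 2841820.00 / 23860.00 = 119.10 cm

x_c = 54.03 cm, y_c = 119.10 cm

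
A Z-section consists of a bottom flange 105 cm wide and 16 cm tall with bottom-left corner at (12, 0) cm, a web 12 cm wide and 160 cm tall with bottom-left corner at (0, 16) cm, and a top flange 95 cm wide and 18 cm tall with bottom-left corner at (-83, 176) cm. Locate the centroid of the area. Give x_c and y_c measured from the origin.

x_c = 11.14 cm, y_c = 96.82 cm

Part | A | x̄ᵢ | ȳᵢ | A·x̄ᵢ | A·ȳᵢ
bottom flange | 1680.00 | 64.50 | 8.00 | 108360.00 | 13440.00
web | 1920.00 | 6.00 | 96.00 | 11520.00 | 184320.00
top flange | 1710.00 | -35.50 | 185.00 | -60705.00 | 316350.00
Σ | 5310.00 |  |  | 59175.00 | 514110.00
x_c = 59175.00 / 5310.00 = 11.14 cm
y_c = 514110.00 / 5310.00 = 96.82 cm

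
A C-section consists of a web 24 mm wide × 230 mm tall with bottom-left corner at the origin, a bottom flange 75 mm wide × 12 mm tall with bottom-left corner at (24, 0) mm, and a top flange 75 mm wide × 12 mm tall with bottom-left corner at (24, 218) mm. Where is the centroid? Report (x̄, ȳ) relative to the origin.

x̄ = 24.17 mm, ȳ = 115.00 mm

web: A = 24 × 230 = 5520.00, centroid at (12.00, 115.00).
bottom flange: A = 75 × 12 = 900.00, centroid at (61.50, 6.00).
top flange: A = 75 × 12 = 900.00, centroid at (61.50, 224.00).
ΣA = 7320.00 mm², ΣAx̄ = 176940.00 mm³, ΣAȳ = 841800.00 mm³.
x̄ = 176940.00/7320.00 = 24.17 mm; ȳ = 841800.00/7320.00 = 115.00 mm.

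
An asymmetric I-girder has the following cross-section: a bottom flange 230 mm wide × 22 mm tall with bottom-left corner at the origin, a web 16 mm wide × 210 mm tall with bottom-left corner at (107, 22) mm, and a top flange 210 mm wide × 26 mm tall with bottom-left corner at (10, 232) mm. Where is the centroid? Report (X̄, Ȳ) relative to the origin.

X̄ = 115.00 mm, Ȳ = 131.13 mm

bottom flange: A = 230 × 22 = 5060.00, centroid at (115.00, 11.00).
web: A = 16 × 210 = 3360.00, centroid at (115.00, 127.00).
top flange: A = 210 × 26 = 5460.00, centroid at (115.00, 245.00).
ΣA = 13880.00 mm²
ΣAX̄ = (5060.00)(115.00) + (3360.00)(115.00) + (5460.00)(115.00) = 1596200.00 mm³
ΣAȲ = (5060.00)(11.00) + (3360.00)(127.00) + (5460.00)(245.00) = 1820080.00 mm³
X̄ = 1596200.00 / 13880.00 = 115.00 mm
Ȳ = 1820080.00 / 13880.00 = 131.13 mm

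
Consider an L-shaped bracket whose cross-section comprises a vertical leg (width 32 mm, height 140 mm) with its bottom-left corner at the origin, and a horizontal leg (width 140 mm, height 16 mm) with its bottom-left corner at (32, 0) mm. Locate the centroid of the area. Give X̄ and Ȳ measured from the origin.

Part | A | x̄ᵢ | ȳᵢ | A·x̄ᵢ | A·ȳᵢ
vertical leg | 4480.00 | 16.00 | 70.00 | 71680.00 | 313600.00
horizontal leg | 2240.00 | 102.00 | 8.00 | 228480.00 | 17920.00
Σ | 6720.00 |  |  | 300160.00 | 331520.00
X̄ = 300160.00 / 6720.00 = 44.67 mm
Ȳ = 331520.00 / 6720.00 = 49.33 mm

X̄ = 44.67 mm, Ȳ = 49.33 mm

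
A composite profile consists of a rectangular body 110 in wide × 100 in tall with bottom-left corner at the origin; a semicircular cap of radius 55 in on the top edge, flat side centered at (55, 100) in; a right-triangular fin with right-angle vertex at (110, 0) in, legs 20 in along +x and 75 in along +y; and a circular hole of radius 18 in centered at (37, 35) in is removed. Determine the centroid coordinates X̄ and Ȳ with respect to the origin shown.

X̄ = 59.17 in, Ȳ = 72.28 in

rectangular body: A = 110 × 100 = 11000.00, centroid at (55.00, 50.00).
semicircular top: A = ½π·55² = 4751.66, centroid at (55.00, 123.34).
triangular fin: A = ½·20·75 = 750.00, centroid at (116.67, 25.00).
hole: A = −π·18² = -1017.88, centroid at (37.00, 35.00).
ΣA = 15483.78 in²
ΣAX̄ = (11000.00)(55.00) + (4751.66)(55.00) + (750.00)(116.67) + (-1017.88)(37.00) = 916179.83 in³
ΣAȲ = (11000.00)(50.00) + (4751.66)(123.34) + (750.00)(25.00) + (-1017.88)(35.00) = 1119206.89 in³
X̄ = 916179.83 / 15483.78 = 59.17 in
Ȳ = 1119206.89 / 15483.78 = 72.28 in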